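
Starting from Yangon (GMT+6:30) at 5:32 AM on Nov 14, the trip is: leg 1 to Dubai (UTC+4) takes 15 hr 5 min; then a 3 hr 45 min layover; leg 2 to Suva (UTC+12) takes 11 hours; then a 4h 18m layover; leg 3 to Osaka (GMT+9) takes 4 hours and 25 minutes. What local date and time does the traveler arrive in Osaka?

Convert departure to UTC: 5:32 AM − 6:30 = 11:02 PM UTC on Nov 13.
Add 15 hours and 5 minutes leg 1 → 2:07 PM UTC (Nov 14).
Add 3 hours and 45 minutes layover in Dubai → 5:52 PM UTC.
Add 11 hours leg 2 → 4:52 AM UTC (Nov 15).
Add 4 hours 18 minutes layover in Suva → 9:10 AM UTC.
Add 4 hours 25 minutes leg 3 → 1:35 PM UTC.
Osaka is UTC+9:00, so local arrival = 1:35 PM + 9:00 = 10:35 PM on Nov 15.

10:35 PM on November 15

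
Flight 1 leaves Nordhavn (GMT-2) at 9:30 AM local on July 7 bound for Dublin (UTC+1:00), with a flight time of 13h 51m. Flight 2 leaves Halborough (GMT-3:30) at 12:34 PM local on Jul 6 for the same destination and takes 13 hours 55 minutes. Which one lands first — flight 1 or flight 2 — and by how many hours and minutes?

Flight 1 in UTC: 9:30 AM + 2:00 = 11:30 AM on Jul 7.
+13 hours 51 minutes → arrive 1:21 AM UTC on Jul 8.
Flight 2 in UTC: 12:34 PM + 3:30 = 4:04 PM on Jul 6.
+13 hours and 55 minutes → arrive 5:59 AM UTC on Jul 7.
Flight 2 lands earlier by 19 hours 22 minutes.

the second, by 19 hours 22 minutes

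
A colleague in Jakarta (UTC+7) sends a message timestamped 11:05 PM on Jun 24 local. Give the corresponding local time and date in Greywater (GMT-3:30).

12:35 PM on Jun 24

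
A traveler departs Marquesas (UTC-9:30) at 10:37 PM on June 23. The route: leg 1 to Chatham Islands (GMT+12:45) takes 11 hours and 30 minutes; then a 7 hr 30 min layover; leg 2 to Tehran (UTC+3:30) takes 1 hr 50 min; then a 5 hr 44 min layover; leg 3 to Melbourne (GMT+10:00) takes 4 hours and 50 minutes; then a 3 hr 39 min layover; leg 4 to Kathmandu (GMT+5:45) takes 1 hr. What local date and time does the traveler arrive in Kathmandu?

Convert departure to UTC: 10:37 PM + 9:30 = 8:07 AM UTC on Jun 24.
Add 11 hours and 30 minutes leg 1 → 7:37 PM UTC.
Add 7 hours and 30 minutes layover in Chatham Islands → 3:07 AM UTC (Jun 25).
Add 1 hour and 50 minutes leg 2 → 4:57 AM UTC.
Add 5 hours and 44 minutes layover in Tehran → 10:41 AM UTC.
Add 4 hours 50 minutes leg 3 → 3:31 PM UTC.
Add 3 hours and 39 minutes layover in Melbourne → 7:10 PM UTC.
Add 1 hour leg 4 → 8:10 PM UTC.
Kathmandu is UTC+5:45, so local arrival = 8:10 PM + 5:45 = 1:55 AM on Jun 26.

1:55 AM on June 26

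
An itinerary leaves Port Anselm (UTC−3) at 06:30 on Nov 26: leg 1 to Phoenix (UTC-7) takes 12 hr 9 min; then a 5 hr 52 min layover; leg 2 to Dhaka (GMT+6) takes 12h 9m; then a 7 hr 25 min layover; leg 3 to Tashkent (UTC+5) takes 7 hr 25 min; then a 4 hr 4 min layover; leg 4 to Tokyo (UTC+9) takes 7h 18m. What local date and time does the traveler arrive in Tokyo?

02:52 on November 29

Convert departure to UTC: 06:30 + 3:00 = 09:30 UTC on Nov 26.
Add 12 hours 9 minutes leg 1 → 21:39 UTC.
Add 5 hours and 52 minutes layover in Phoenix → 03:31 UTC (Nov 27).
Add 12 hours 9 minutes leg 2 → 15:40 UTC.
Add 7 hours 25 minutes layover in Dhaka → 23:05 UTC.
Add 7 hours 25 minutes leg 3 → 06:30 UTC (Nov 28).
Add 4 hours 4 minutes layover in Tashkent → 10:34 UTC.
Add 7 hours 18 minutes leg 4 → 17:52 UTC.
Tokyo is UTC+9:00, so local arrival = 17:52 + 9:00 = 02:52 on Nov 29.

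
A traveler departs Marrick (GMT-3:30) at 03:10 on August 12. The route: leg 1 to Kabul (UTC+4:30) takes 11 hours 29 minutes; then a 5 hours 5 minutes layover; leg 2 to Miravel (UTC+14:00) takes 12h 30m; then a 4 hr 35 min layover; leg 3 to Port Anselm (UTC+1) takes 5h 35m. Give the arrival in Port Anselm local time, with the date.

Convert departure to UTC: 03:10 + 3:30 = 06:40 UTC on Aug 12.
Add 11 hours and 29 minutes leg 1 → 18:09 UTC.
Add 5 hours 5 minutes layover in Kabul → 23:14 UTC.
Add 12 hours 30 minutes leg 2 → 11:44 UTC (Aug 13).
Add 4 hours and 35 minutes layover in Miravel → 16:19 UTC.
Add 5 hours and 35 minutes leg 3 → 21:54 UTC.
Port Anselm is UTC+1:00, so local arrival = 21:54 + 1:00 = 22:54 on Aug 13.

22:54 on August 13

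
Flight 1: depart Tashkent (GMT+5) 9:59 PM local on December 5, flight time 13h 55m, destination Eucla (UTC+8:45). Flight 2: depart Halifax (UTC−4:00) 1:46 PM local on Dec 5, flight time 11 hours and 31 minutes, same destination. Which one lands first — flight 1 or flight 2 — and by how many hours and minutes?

the second, by 1 hour 37 minutes

Flight 1 in UTC: 9:59 PM − 5:00 = 4:59 PM on Dec 5.
+13 hours 55 minutes → arrive 6:54 AM UTC on Dec 6.
Flight 2 in UTC: 1:46 PM + 4:00 = 5:46 PM on Dec 5.
+11 hours and 31 minutes → arrive 5:17 AM UTC on Dec 6.
Flight 2 lands earlier by 1 hour 37 minutes.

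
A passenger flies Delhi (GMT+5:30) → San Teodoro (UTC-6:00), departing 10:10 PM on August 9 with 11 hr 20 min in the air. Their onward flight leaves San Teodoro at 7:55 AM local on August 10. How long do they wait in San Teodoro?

Convert departure to UTC: 10:10 PM − 5:30 = 4:40 PM UTC on Aug 9.
Add 11 hours 20 minutes flight time → 4:00 AM UTC (Aug 10).
San Teodoro is UTC−6:00, so local arrival = 4:00 AM − 6:00 = 10:00 PM on Aug 9.
Layover = 7:55 AM − 10:00 PM (+1 day) = 9 hours 55 minutes.

9 hours 55 minutes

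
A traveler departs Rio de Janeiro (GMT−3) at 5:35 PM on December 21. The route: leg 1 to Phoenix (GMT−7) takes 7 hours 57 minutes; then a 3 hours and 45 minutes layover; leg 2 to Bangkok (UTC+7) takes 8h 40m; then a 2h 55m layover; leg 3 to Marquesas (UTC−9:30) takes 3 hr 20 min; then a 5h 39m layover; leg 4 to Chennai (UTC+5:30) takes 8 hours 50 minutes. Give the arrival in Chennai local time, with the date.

7:11 PM on December 23

Convert departure to UTC: 5:35 PM + 3:00 = 8:35 PM UTC on Dec 21.
Add 7 hours and 57 minutes leg 1 → 4:32 AM UTC (Dec 22).
Add 3 hours 45 minutes layover in Phoenix → 8:17 AM UTC.
Add 8 hours and 40 minutes leg 2 → 4:57 PM UTC.
Add 2 hours 55 minutes layover in Bangkok → 7:52 PM UTC.
Add 3 hours and 20 minutes leg 3 → 11:12 PM UTC.
Add 5 hours and 39 minutes layover in Marquesas → 4:51 AM UTC (Dec 23).
Add 8 hours 50 minutes leg 4 → 1:41 PM UTC.
Chennai is UTC+5:30, so local arrival = 1:41 PM + 5:30 = 7:11 PM on Dec 23.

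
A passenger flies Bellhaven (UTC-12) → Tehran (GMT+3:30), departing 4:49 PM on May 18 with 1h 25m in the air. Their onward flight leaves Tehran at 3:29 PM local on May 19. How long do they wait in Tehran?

5 hours 45 minutes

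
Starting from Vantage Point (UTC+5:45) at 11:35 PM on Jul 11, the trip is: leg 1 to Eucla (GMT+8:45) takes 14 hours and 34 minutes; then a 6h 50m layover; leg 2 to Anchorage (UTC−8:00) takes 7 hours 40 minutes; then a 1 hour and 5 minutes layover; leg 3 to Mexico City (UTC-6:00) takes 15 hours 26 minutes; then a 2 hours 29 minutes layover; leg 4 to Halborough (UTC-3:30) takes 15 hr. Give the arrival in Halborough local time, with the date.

5:24 AM on July 14

Convert departure to UTC: 11:35 PM − 5:45 = 5:50 PM UTC on Jul 11.
Add 14 hours and 34 minutes leg 1 → 8:24 AM UTC (Jul 12).
Add 6 hours and 50 minutes layover in Eucla → 3:14 PM UTC.
Add 7 hours 40 minutes leg 2 → 10:54 PM UTC.
Add 1 hour and 5 minutes layover in Anchorage → 11:59 PM UTC.
Add 15 hours 26 minutes leg 3 → 3:25 PM UTC (Jul 13).
Add 2 hours 29 minutes layover in Mexico City → 5:54 PM UTC.
Add 15 hours leg 4 → 8:54 AM UTC (Jul 14).
Halborough is UTC−3:30, so local arrival = 8:54 AM − 3:30 = 5:24 AM on Jul 14.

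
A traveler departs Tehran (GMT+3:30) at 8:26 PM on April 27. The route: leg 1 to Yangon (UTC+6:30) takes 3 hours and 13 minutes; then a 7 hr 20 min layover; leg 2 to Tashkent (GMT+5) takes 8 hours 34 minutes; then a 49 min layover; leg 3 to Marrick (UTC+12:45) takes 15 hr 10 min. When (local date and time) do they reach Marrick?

Convert departure to UTC: 8:26 PM − 3:30 = 4:56 PM UTC on Apr 27.
Add 3 hours 13 minutes leg 1 → 8:09 PM UTC.
Add 7 hours and 20 minutes layover in Yangon → 3:29 AM UTC (Apr 28).
Add 8 hours and 34 minutes leg 2 → 12:03 PM UTC.
Add 49 minutes layover in Tashkent → 12:52 PM UTC.
Add 15 hours and 10 minutes leg 3 → 4:02 AM UTC (Apr 29).
Marrick is UTC+12:45, so local arrival = 4:02 AM + 12:45 = 4:47 PM on Apr 29.

4:47 PM on April 29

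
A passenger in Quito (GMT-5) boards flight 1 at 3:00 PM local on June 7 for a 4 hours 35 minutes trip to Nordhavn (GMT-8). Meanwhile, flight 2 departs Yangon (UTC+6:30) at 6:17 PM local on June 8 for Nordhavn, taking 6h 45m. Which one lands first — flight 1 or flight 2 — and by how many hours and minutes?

the first, by 17 hours 57 minutes

Flight 1 in UTC: 3:00 PM + 5:00 = 8:00 PM on Jun 7.
+4 hours and 35 minutes → arrive 12:35 AM UTC on Jun 8.
Flight 2 in UTC: 6:17 PM − 6:30 = 11:47 AM on Jun 8.
+6 hours 45 minutes → arrive 6:32 PM UTC on Jun 8.
Flight 1 lands earlier by 17 hours 57 minutes.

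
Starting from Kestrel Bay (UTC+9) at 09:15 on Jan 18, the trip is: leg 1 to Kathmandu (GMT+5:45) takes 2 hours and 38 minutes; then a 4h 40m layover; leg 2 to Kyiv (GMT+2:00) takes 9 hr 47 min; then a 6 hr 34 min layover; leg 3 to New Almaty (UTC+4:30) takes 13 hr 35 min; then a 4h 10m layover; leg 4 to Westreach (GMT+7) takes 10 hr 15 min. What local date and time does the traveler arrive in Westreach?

Convert departure to UTC: 09:15 − 9:00 = 00:15 UTC on Jan 18.
Add 2 hours and 38 minutes leg 1 → 02:53 UTC.
Add 4 hours 40 minutes layover in Kathmandu → 07:33 UTC.
Add 9 hours 47 minutes leg 2 → 17:20 UTC.
Add 6 hours 34 minutes layover in Kyiv → 23:54 UTC.
Add 13 hours and 35 minutes leg 3 → 13:29 UTC (Jan 19).
Add 4 hours 10 minutes layover in New Almaty → 17:39 UTC.
Add 10 hours 15 minutes leg 4 → 03:54 UTC (Jan 20).
Westreach is UTC+7:00, so local arrival = 03:54 + 7:00 = 10:54 on Jan 20.

10:54 on January 20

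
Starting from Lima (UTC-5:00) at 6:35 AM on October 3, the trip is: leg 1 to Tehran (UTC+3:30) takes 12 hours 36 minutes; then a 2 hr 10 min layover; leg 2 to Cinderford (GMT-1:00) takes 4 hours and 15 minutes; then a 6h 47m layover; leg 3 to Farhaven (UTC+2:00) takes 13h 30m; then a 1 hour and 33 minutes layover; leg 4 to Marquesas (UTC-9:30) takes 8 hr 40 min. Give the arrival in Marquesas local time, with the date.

3:36 AM on October 5

Convert departure to UTC: 6:35 AM + 5:00 = 11:35 AM UTC on Oct 3.
Add 12 hours and 36 minutes leg 1 → 12:11 AM UTC (Oct 4).
Add 2 hours and 10 minutes layover in Tehran → 2:21 AM UTC.
Add 4 hours 15 minutes leg 2 → 6:36 AM UTC.
Add 6 hours 47 minutes layover in Cinderford → 1:23 PM UTC.
Add 13 hours and 30 minutes leg 3 → 2:53 AM UTC (Oct 5).
Add 1 hour 33 minutes layover in Farhaven → 4:26 AM UTC.
Add 8 hours and 40 minutes leg 4 → 1:06 PM UTC.
Marquesas is UTC−9:30, so local arrival = 1:06 PM − 9:30 = 3:36 AM on Oct 5.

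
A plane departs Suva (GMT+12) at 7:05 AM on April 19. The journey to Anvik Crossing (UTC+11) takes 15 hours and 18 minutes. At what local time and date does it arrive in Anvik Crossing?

Convert departure to UTC: 7:05 AM − 12:00 = 7:05 PM UTC on Apr 18.
Add 15 hours 18 minutes travel time → 10:23 AM UTC (Apr 19).
Anvik Crossing is UTC+11:00, so local arrival = 10:23 AM + 11:00 = 9:23 PM on Apr 19.

9:23 PM on Apr 19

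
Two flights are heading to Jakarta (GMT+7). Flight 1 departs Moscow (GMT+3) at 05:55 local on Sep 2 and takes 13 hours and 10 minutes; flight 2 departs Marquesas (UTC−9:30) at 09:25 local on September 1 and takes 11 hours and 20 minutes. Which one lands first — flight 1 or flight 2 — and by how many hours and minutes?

the second, by 9 hours 50 minutes

Flight 1 in UTC: 05:55 − 3:00 = 02:55 on Sep 2.
+13 hours and 10 minutes → arrive 16:05 UTC on Sep 2.
Flight 2 in UTC: 09:25 + 9:30 = 18:55 on Sep 1.
+11 hours 20 minutes → arrive 06:15 UTC on Sep 2.
Flight 2 lands earlier by 9 hours 50 minutes.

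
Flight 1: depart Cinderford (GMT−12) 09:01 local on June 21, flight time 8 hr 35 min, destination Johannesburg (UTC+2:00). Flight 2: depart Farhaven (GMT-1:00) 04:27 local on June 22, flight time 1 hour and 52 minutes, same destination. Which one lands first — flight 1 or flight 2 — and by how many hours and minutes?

the first, by 1 hour 43 minutes

Flight 1 in UTC: 09:01 + 12:00 = 21:01 on Jun 21.
+8 hours and 35 minutes → arrive 05:36 UTC on Jun 22.
Flight 2 in UTC: 04:27 + 1:00 = 05:27 on Jun 22.
+1 hour 52 minutes → arrive 07:19 UTC on Jun 22.
Flight 1 lands earlier by 1 hour 43 minutes.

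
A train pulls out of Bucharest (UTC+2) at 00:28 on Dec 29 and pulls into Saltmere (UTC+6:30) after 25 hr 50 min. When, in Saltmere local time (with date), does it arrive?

06:48 on December 30

Saltmere is 4:30 ahead of Bucharest.
After 25 hours 50 minutes it is 02:18 (Dec 30) in Bucharest.
Shift by the zone difference: 02:18 + 4:30 = 06:48 on Dec 30 in Saltmere.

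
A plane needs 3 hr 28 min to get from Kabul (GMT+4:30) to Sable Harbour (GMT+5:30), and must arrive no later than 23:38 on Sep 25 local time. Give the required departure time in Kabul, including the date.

Target arrival in UTC: 23:38 − 5:30 = 18:08 on Sep 25.
Subtract 3 hours and 28 minutes → departure 14:40 UTC on Sep 25.
Kabul is UTC+4:30: 14:40 + 4:30 = 19:10 on Sep 25.

19:10 on September 25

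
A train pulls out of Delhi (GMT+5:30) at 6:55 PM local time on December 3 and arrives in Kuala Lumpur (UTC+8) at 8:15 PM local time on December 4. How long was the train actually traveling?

Departure in UTC: 6:55 PM − 5:30 = 1:25 PM on Dec 3.
Arrival in UTC: 8:15 PM − 8:00 = 12:15 PM on Dec 4.
Elapsed = 12:15 PM − 1:25 PM (+1 day) = 22 hours 50 minutes.

22 hours 50 minutes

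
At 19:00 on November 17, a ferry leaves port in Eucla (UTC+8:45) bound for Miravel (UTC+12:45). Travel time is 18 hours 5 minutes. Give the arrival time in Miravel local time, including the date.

17:05 on November 18

Convert departure to UTC: 19:00 − 8:45 = 10:15 UTC on Nov 17.
Add 18 hours 5 minutes travel time → 04:20 UTC (Nov 18).
Miravel is UTC+12:45, so local arrival = 04:20 + 12:45 = 17:05 on Nov 18.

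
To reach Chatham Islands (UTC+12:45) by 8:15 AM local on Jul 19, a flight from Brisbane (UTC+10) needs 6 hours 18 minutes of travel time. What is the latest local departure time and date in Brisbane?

11:12 PM on July 18

Target arrival in UTC: 8:15 AM − 12:45 = 7:30 PM on Jul 18.
Subtract 6 hours and 18 minutes → departure 1:12 PM UTC on Jul 18.
Brisbane is UTC+10:00: 1:12 PM + 10:00 = 11:12 PM on Jul 18.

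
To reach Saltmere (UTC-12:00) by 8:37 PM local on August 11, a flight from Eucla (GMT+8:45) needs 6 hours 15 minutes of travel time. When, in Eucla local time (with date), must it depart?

Target arrival in UTC: 8:37 PM + 12:00 = 8:37 AM on Aug 12.
Subtract 6 hours 15 minutes → departure 2:22 AM UTC on Aug 12.
Eucla is UTC+8:45: 2:22 AM + 8:45 = 11:07 AM on Aug 12.

11:07 AM on August 12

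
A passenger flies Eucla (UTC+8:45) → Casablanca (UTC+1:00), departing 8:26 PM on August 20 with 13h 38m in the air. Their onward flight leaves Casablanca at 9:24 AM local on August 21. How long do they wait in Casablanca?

7 hours 5 minutes

Convert departure to UTC: 8:26 PM − 8:45 = 11:41 AM UTC on Aug 20.
Add 13 hours and 38 minutes flight time → 1:19 AM UTC (Aug 21).
Casablanca is UTC+1:00, so local arrival = 1:19 AM + 1:00 = 2:19 AM on Aug 21.
Layover = 9:24 AM − 2:19 AM = 7 hours 5 minutes.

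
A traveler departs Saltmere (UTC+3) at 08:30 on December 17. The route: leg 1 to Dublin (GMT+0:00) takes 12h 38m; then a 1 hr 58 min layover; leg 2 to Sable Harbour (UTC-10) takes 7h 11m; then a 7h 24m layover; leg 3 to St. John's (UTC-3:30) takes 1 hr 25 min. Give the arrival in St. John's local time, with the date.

08:36 on Dec 18

Convert departure to UTC: 08:30 − 3:00 = 05:30 UTC on Dec 17.
Add 12 hours 38 minutes leg 1 → 18:08 UTC.
Add 1 hour 58 minutes layover in Dublin → 20:06 UTC.
Add 7 hours and 11 minutes leg 2 → 03:17 UTC (Dec 18).
Add 7 hours 24 minutes layover in Sable Harbour → 10:41 UTC.
Add 1 hour 25 minutes leg 3 → 12:06 UTC.
St. John's is UTC−3:30, so local arrival = 12:06 − 3:30 = 08:36 on Dec 18.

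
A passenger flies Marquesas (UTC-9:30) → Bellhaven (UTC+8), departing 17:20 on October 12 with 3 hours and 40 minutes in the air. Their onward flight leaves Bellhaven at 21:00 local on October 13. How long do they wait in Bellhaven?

Convert departure to UTC: 17:20 + 9:30 = 02:50 UTC on Oct 13.
Add 3 hours and 40 minutes flight time → 06:30 UTC.
Bellhaven is UTC+8:00, so local arrival = 06:30 + 8:00 = 14:30 on Oct 13.
Layover = 21:00 − 14:30 = 6 hours 30 minutes.

6 hours 30 minutes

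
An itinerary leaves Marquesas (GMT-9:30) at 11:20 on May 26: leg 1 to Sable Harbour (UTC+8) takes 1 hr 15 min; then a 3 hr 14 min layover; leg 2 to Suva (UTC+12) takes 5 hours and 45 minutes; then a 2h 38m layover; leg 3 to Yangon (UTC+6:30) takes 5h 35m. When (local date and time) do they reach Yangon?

21:47 on May 27

Convert departure to UTC: 11:20 + 9:30 = 20:50 UTC on May 26.
Add 1 hour 15 minutes leg 1 → 22:05 UTC.
Add 3 hours 14 minutes layover in Sable Harbour → 01:19 UTC (May 27).
Add 5 hours 45 minutes leg 2 → 07:04 UTC.
Add 2 hours and 38 minutes layover in Suva → 09:42 UTC.
Add 5 hours and 35 minutes leg 3 → 15:17 UTC.
Yangon is UTC+6:30, so local arrival = 15:17 + 6:30 = 21:47 on May 27.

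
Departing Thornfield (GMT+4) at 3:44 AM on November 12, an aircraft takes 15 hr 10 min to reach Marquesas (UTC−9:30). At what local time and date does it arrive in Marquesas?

5:24 AM on November 12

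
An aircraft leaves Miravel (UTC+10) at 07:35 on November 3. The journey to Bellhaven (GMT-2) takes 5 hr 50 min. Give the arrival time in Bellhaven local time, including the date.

01:25 on November 3

Convert departure to UTC: 07:35 − 10:00 = 21:35 UTC on Nov 2.
Add 5 hours 50 minutes travel time → 03:25 UTC (Nov 3).
Bellhaven is UTC−2:00, so local arrival = 03:25 − 2:00 = 01:25 on Nov 3.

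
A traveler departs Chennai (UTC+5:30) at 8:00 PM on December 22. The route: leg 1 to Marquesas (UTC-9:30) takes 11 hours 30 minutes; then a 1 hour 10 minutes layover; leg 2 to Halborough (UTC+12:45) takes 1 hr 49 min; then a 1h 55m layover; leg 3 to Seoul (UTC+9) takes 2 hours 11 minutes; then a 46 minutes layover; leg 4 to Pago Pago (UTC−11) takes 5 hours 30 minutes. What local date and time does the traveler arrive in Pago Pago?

Convert departure to UTC: 8:00 PM − 5:30 = 2:30 PM UTC on Dec 22.
Add 11 hours and 30 minutes leg 1 → 2:00 AM UTC (Dec 23).
Add 1 hour 10 minutes layover in Marquesas → 3:10 AM UTC.
Add 1 hour 49 minutes leg 2 → 4:59 AM UTC.
Add 1 hour 55 minutes layover in Halborough → 6:54 AM UTC.
Add 2 hours 11 minutes leg 3 → 9:05 AM UTC.
Add 46 minutes layover in Seoul → 9:51 AM UTC.
Add 5 hours 30 minutes leg 4 → 3:21 PM UTC.
Pago Pago is UTC−11:00, so local arrival = 3:21 PM − 11:00 = 4:21 AM on Dec 23.

4:21 AM on December 23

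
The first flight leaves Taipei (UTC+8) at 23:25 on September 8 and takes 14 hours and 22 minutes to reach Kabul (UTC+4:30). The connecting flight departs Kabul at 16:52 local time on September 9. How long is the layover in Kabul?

6 hours 35 minutes

Convert departure to UTC: 23:25 − 8:00 = 15:25 UTC on Sep 8.
Add 14 hours and 22 minutes flight time → 05:47 UTC (Sep 9).
Kabul is UTC+4:30, so local arrival = 05:47 + 4:30 = 10:17 on Sep 9.
Layover = 16:52 − 10:17 = 6 hours 35 minutes.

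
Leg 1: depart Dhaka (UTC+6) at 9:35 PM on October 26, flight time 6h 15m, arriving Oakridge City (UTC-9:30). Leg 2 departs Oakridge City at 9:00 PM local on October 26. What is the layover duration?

Convert departure to UTC: 9:35 PM − 6:00 = 3:35 PM UTC on Oct 26.
Add 6 hours 15 minutes flight time → 9:50 PM UTC.
Oakridge City is UTC−9:30, so local arrival = 9:50 PM − 9:30 = 12:20 PM on Oct 26.
Layover = 9:00 PM − 12:20 PM = 8 hours 40 minutes.

8 hours 40 minutes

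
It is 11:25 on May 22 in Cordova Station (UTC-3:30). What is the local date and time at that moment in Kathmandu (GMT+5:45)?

20:40 on May 22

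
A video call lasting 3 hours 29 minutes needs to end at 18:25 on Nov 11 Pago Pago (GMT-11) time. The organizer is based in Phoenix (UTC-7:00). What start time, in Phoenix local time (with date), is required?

18:56 on November 11

Target end time in UTC: 18:25 + 11:00 = 05:25 on Nov 12.
Subtract 3 hours 29 minutes → start 01:56 UTC on Nov 12.
Phoenix is UTC−7:00: 01:56 − 7:00 = 18:56 on Nov 11.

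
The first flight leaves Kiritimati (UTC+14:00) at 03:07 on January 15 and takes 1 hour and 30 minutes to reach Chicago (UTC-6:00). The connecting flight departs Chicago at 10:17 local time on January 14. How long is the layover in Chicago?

1 hour 40 minutes

Convert departure to UTC: 03:07 − 14:00 = 13:07 UTC on Jan 14.
Add 1 hour 30 minutes flight time → 14:37 UTC.
Chicago is UTC−6:00, so local arrival = 14:37 − 6:00 = 08:37 on Jan 14.
Layover = 10:17 − 08:37 = 1 hour 40 minutes.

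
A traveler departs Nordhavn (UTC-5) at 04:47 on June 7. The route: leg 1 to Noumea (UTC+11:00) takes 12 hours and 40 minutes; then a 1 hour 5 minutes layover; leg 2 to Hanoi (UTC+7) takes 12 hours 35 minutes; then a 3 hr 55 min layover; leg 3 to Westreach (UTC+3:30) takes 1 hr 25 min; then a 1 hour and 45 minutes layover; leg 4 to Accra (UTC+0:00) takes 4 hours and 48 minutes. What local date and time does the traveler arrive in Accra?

00:00 on June 9

Convert departure to UTC: 04:47 + 5:00 = 09:47 UTC on Jun 7.
Add 12 hours 40 minutes leg 1 → 22:27 UTC.
Add 1 hour 5 minutes layover in Noumea → 23:32 UTC.
Add 12 hours and 35 minutes leg 2 → 12:07 UTC (Jun 8).
Add 3 hours 55 minutes layover in Hanoi → 16:02 UTC.
Add 1 hour 25 minutes leg 3 → 17:27 UTC.
Add 1 hour and 45 minutes layover in Westreach → 19:12 UTC.
Add 4 hours 48 minutes leg 4 → 00:00 UTC (Jun 9).
Accra is UTC+0, so local arrival is the same: 00:00 on Jun 9.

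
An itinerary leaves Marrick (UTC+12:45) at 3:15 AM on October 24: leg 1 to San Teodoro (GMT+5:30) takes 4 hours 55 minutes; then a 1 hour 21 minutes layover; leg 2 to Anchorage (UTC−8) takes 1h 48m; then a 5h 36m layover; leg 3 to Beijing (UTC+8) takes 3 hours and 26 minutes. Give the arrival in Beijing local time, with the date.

Convert departure to UTC: 3:15 AM − 12:45 = 2:30 PM UTC on Oct 23.
Add 4 hours 55 minutes leg 1 → 7:25 PM UTC.
Add 1 hour 21 minutes layover in San Teodoro → 8:46 PM UTC.
Add 1 hour 48 minutes leg 2 → 10:34 PM UTC.
Add 5 hours and 36 minutes layover in Anchorage → 4:10 AM UTC (Oct 24).
Add 3 hours and 26 minutes leg 3 → 7:36 AM UTC.
Beijing is UTC+8:00, so local arrival = 7:36 AM + 8:00 = 3:36 PM on Oct 24.

3:36 PM on October 24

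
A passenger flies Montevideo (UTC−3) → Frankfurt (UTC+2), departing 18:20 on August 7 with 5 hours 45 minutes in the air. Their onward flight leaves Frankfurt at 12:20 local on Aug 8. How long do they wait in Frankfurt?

7 hours 15 minutes

Convert departure to UTC: 18:20 + 3:00 = 21:20 UTC on Aug 7.
Add 5 hours 45 minutes flight time → 03:05 UTC (Aug 8).
Frankfurt is UTC+2:00, so local arrival = 03:05 + 2:00 = 05:05 on Aug 8.
Layover = 12:20 − 05:05 = 7 hours 15 minutes.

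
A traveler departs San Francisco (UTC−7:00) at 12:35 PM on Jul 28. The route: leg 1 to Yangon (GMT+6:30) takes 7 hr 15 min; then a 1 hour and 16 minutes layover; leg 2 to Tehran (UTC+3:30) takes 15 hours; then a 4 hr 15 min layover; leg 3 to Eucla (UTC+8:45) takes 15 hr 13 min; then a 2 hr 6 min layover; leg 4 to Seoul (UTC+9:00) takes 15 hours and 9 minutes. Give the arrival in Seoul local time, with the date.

Convert departure to UTC: 12:35 PM + 7:00 = 7:35 PM UTC on Jul 28.
Add 7 hours and 15 minutes leg 1 → 2:50 AM UTC (Jul 29).
Add 1 hour 16 minutes layover in Yangon → 4:06 AM UTC.
Add 15 hours leg 2 → 7:06 PM UTC.
Add 4 hours 15 minutes layover in Tehran → 11:21 PM UTC.
Add 15 hours and 13 minutes leg 3 → 2:34 PM UTC (Jul 30).
Add 2 hours and 6 minutes layover in Eucla → 4:40 PM UTC.
Add 15 hours 9 minutes leg 4 → 7:49 AM UTC (Jul 31).
Seoul is UTC+9:00, so local arrival = 7:49 AM + 9:00 = 4:49 PM on Jul 31.

4:49 PM on July 31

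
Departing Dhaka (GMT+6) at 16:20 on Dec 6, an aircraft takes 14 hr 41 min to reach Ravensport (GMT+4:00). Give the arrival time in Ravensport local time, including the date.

05:01 on December 7

Ravensport is 2:00 behind Dhaka.
After 14 hours and 41 minutes it is 07:01 (Dec 7) in Dhaka.
Shift by the zone difference: 07:01 − 2:00 = 05:01 on Dec 7 in Ravensport.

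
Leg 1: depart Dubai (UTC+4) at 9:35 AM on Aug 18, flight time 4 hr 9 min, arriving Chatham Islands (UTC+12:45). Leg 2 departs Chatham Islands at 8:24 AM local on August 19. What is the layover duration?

Convert departure to UTC: 9:35 AM − 4:00 = 5:35 AM UTC on Aug 18.
Add 4 hours 9 minutes flight time → 9:44 AM UTC.
Chatham Islands is UTC+12:45, so local arrival = 9:44 AM + 12:45 = 10:29 PM on Aug 18.
Layover = 8:24 AM − 10:29 PM (+1 day) = 9 hours 55 minutes.

9 hours 55 minutes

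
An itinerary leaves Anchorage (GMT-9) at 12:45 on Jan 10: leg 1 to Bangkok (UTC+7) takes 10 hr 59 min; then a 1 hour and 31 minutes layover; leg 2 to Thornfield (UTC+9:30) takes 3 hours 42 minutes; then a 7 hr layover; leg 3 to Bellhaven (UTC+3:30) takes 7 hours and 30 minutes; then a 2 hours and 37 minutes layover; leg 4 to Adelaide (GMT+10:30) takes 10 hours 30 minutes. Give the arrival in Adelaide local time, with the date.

Convert departure to UTC: 12:45 + 9:00 = 21:45 UTC on Jan 10.
Add 10 hours 59 minutes leg 1 → 08:44 UTC (Jan 11).
Add 1 hour 31 minutes layover in Bangkok → 10:15 UTC.
Add 3 hours 42 minutes leg 2 → 13:57 UTC.
Add 7 hours layover in Thornfield → 20:57 UTC.
Add 7 hours and 30 minutes leg 3 → 04:27 UTC (Jan 12).
Add 2 hours 37 minutes layover in Bellhaven → 07:04 UTC.
Add 10 hours 30 minutes leg 4 → 17:34 UTC.
Adelaide is UTC+10:30, so local arrival = 17:34 + 10:30 = 04:04 on Jan 13.

04:04 on January 13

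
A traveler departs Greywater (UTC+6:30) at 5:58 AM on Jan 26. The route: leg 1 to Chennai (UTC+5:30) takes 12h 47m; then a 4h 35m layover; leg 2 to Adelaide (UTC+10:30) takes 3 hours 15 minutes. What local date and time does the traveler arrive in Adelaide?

6:35 AM on January 27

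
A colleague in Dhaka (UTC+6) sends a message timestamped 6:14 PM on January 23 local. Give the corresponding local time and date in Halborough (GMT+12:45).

In UTC: 6:14 PM − 6:00 = 12:14 PM on Jan 23.
Halborough is UTC+12:45: 12:14 PM + 12:45 = 12:59 AM on Jan 24.

12:59 AM on Jan 24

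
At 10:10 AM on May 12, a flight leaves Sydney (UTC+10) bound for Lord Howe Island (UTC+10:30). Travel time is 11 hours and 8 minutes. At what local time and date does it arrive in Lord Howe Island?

9:48 PM on May 12

Convert departure to UTC: 10:10 AM − 10:00 = 12:10 AM UTC on May 12.
Add 11 hours and 8 minutes travel time → 11:18 AM UTC.
Lord Howe Island is UTC+10:30, so local arrival = 11:18 AM + 10:30 = 9:48 PM on May 12.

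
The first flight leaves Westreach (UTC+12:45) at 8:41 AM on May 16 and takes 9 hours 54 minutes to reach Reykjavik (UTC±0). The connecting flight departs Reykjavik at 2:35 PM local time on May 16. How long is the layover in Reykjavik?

8 hours 45 minutes

Convert departure to UTC: 8:41 AM − 12:45 = 7:56 PM UTC on May 15.
Add 9 hours 54 minutes flight time → 5:50 AM UTC (May 16).
Reykjavik is UTC+0, so local arrival is the same: 5:50 AM on May 16.
Layover = 2:35 PM − 5:50 AM = 8 hours 45 minutes.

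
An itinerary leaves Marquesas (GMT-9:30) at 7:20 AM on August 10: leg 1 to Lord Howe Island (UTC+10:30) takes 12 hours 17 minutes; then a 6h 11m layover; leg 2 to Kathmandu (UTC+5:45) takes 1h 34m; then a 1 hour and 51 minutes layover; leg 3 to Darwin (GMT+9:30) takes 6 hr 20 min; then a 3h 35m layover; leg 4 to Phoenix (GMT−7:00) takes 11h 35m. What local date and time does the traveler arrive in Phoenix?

Convert departure to UTC: 7:20 AM + 9:30 = 4:50 PM UTC on Aug 10.
Add 12 hours 17 minutes leg 1 → 5:07 AM UTC (Aug 11).
Add 6 hours and 11 minutes layover in Lord Howe Island → 11:18 AM UTC.
Add 1 hour 34 minutes leg 2 → 12:52 PM UTC.
Add 1 hour and 51 minutes layover in Kathmandu → 2:43 PM UTC.
Add 6 hours and 20 minutes leg 3 → 9:03 PM UTC.
Add 3 hours 35 minutes layover in Darwin → 12:38 AM UTC (Aug 12).
Add 11 hours and 35 minutes leg 4 → 12:13 PM UTC.
Phoenix is UTC−7:00, so local arrival = 12:13 PM − 7:00 = 5:13 AM on Aug 12.

5:13 AM on Aug 12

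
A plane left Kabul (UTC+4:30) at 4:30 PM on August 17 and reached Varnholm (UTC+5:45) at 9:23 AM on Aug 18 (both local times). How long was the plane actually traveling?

15 hours 38 minutes

Departure in UTC: 4:30 PM − 4:30 = 12:00 PM on Aug 17.
Arrival in UTC: 9:23 AM − 5:45 = 3:38 AM on Aug 18.
Elapsed = 3:38 AM − 12:00 PM (+1 day) = 15 hours 38 minutes.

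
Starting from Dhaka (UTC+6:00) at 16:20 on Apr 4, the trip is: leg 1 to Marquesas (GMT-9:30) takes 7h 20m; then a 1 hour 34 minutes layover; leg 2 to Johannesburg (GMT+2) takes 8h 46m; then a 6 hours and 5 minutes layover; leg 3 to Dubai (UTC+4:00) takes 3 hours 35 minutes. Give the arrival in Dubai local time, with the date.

17:40 on Apr 5

Convert departure to UTC: 16:20 − 6:00 = 10:20 UTC on Apr 4.
Add 7 hours 20 minutes leg 1 → 17:40 UTC.
Add 1 hour and 34 minutes layover in Marquesas → 19:14 UTC.
Add 8 hours 46 minutes leg 2 → 04:00 UTC (Apr 5).
Add 6 hours and 5 minutes layover in Johannesburg → 10:05 UTC.
Add 3 hours and 35 minutes leg 3 → 13:40 UTC.
Dubai is UTC+4:00, so local arrival = 13:40 + 4:00 = 17:40 on Apr 5.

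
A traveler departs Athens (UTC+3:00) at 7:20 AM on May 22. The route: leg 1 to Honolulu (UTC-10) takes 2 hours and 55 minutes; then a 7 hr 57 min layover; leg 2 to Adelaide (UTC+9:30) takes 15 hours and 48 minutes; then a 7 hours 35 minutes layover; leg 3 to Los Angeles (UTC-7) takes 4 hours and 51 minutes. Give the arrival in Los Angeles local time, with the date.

12:26 PM on May 23

Convert departure to UTC: 7:20 AM − 3:00 = 4:20 AM UTC on May 22.
Add 2 hours and 55 minutes leg 1 → 7:15 AM UTC.
Add 7 hours 57 minutes layover in Honolulu → 3:12 PM UTC.
Add 15 hours and 48 minutes leg 2 → 7:00 AM UTC (May 23).
Add 7 hours and 35 minutes layover in Adelaide → 2:35 PM UTC.
Add 4 hours 51 minutes leg 3 → 7:26 PM UTC.
Los Angeles is UTC−7:00, so local arrival = 7:26 PM − 7:00 = 12:26 PM on May 23.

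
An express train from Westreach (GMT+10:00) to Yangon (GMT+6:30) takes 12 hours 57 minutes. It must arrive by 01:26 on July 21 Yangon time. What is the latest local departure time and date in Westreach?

15:59 on July 20

Target arrival in UTC: 01:26 − 6:30 = 18:56 on Jul 20.
Subtract 12 hours and 57 minutes → departure 05:59 UTC on Jul 20.
Westreach is UTC+10:00: 05:59 + 10:00 = 15:59 on Jul 20.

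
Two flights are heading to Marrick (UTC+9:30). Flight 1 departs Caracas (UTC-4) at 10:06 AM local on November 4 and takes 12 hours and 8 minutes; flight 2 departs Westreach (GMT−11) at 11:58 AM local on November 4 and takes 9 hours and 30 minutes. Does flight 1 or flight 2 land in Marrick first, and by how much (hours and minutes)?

Flight 1 in UTC: 10:06 AM + 4:00 = 2:06 PM on Nov 4.
+12 hours 8 minutes → arrive 2:14 AM UTC on Nov 5.
Flight 2 in UTC: 11:58 AM + 11:00 = 10:58 PM on Nov 4.
+9 hours 30 minutes → arrive 8:28 AM UTC on Nov 5.
Flight 1 lands earlier by 6 hours 14 minutes.

the first, by 6 hours 14 minutes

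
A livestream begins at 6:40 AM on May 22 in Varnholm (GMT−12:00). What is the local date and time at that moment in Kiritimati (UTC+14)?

In UTC: 6:40 AM + 12:00 = 6:40 PM on May 22.
Kiritimati is UTC+14:00: 6:40 PM + 14:00 = 8:40 AM on May 23.

8:40 AM on May 23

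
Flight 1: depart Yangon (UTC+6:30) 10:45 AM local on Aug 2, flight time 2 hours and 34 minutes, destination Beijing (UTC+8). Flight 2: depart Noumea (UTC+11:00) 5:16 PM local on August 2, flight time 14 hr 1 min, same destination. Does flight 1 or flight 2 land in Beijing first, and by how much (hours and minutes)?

Flight 1 in UTC: 10:45 AM − 6:30 = 4:15 AM on Aug 2.
+2 hours 34 minutes → arrive 6:49 AM UTC on Aug 2.
Flight 2 in UTC: 5:16 PM − 11:00 = 6:16 AM on Aug 2.
+14 hours 1 minute → arrive 8:17 PM UTC on Aug 2.
Flight 1 lands earlier by 13 hours 28 minutes.

the first, by 13 hours 28 minutes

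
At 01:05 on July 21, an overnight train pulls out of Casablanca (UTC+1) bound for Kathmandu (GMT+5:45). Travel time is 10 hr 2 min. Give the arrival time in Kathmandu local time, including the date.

Convert departure to UTC: 01:05 − 1:00 = 00:05 UTC on Jul 21.
Add 10 hours and 2 minutes travel time → 10:07 UTC.
Kathmandu is UTC+5:45, so local arrival = 10:07 + 5:45 = 15:52 on Jul 21.

15:52 on July 21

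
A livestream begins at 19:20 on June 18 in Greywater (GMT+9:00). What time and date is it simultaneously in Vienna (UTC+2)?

In UTC: 19:20 − 9:00 = 10:20 on Jun 18.
Vienna is UTC+2:00: 10:20 + 2:00 = 12:20 on Jun 18.

12:20 on Jun 18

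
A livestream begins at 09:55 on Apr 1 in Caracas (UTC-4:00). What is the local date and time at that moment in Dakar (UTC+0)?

In UTC: 09:55 + 4:00 = 13:55 on Apr 1.
Dakar is UTC+0, so it is 13:55 on Apr 1.

13:55 on April 1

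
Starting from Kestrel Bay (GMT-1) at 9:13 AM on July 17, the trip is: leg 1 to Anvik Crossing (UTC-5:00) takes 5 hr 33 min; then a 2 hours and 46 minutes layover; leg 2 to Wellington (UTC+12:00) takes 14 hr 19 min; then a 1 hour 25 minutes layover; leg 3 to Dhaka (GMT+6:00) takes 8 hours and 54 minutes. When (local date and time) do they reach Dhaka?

1:10 AM on Jul 19

Convert departure to UTC: 9:13 AM + 1:00 = 10:13 AM UTC on Jul 17.
Add 5 hours and 33 minutes leg 1 → 3:46 PM UTC.
Add 2 hours and 46 minutes layover in Anvik Crossing → 6:32 PM UTC.
Add 14 hours 19 minutes leg 2 → 8:51 AM UTC (Jul 18).
Add 1 hour 25 minutes layover in Wellington → 10:16 AM UTC.
Add 8 hours 54 minutes leg 3 → 7:10 PM UTC.
Dhaka is UTC+6:00, so local arrival = 7:10 PM + 6:00 = 1:10 AM on Jul 19.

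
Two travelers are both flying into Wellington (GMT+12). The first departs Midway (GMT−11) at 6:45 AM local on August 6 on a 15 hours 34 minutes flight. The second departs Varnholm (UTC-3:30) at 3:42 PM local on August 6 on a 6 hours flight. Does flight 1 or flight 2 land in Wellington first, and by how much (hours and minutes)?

the second, by 8 hours 7 minutes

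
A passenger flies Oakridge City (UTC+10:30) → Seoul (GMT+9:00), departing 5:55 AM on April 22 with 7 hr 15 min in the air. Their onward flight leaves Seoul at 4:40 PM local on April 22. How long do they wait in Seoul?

5 hours

Convert departure to UTC: 5:55 AM − 10:30 = 7:25 PM UTC on Apr 21.
Add 7 hours and 15 minutes flight time → 2:40 AM UTC (Apr 22).
Seoul is UTC+9:00, so local arrival = 2:40 AM + 9:00 = 11:40 AM on Apr 22.
Layover = 4:40 PM − 11:40 AM = 5 hours.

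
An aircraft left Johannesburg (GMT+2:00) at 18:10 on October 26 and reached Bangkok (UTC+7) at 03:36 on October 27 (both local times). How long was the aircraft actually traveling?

4 hours 26 minutes

Departure in UTC: 18:10 − 2:00 = 16:10 on Oct 26.
Arrival in UTC: 03:36 − 7:00 = 20:36 on Oct 26.
Elapsed = 20:36 − 16:10 = 4 hours 26 minutes.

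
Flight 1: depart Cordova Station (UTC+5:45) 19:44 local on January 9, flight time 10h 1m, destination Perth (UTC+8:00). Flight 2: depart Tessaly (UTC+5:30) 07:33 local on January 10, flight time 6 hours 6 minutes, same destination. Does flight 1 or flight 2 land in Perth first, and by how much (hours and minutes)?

Flight 1 in UTC: 19:44 − 5:45 = 13:59 on Jan 9.
+10 hours and 1 minute → arrive 00:00 UTC on Jan 10.
Flight 2 in UTC: 07:33 − 5:30 = 02:03 on Jan 10.
+6 hours 6 minutes → arrive 08:09 UTC on Jan 10.
Flight 1 lands earlier by 8 hours 9 minutes.

the first, by 8 hours 9 minutes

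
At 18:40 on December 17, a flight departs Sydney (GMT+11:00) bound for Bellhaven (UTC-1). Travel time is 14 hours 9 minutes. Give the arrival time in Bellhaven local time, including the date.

20:49 on Dec 17

Convert departure to UTC: 18:40 − 11:00 = 07:40 UTC on Dec 17.
Add 14 hours 9 minutes travel time → 21:49 UTC.
Bellhaven is UTC−1:00, so local arrival = 21:49 − 1:00 = 20:49 on Dec 17.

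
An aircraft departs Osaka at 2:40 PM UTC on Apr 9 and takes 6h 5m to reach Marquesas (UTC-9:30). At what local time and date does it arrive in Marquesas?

11:15 AM on April 9

Departure is given in UTC: 2:40 PM on Apr 9.
Add 6 hours and 5 minutes → 8:45 PM UTC.
Marquesas is UTC−9:30: 8:45 PM − 9:30 = 11:15 AM on Apr 9.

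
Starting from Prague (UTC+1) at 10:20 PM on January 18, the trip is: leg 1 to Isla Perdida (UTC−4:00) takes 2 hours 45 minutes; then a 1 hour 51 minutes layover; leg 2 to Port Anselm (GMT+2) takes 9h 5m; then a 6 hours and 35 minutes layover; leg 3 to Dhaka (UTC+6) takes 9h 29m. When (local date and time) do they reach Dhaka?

Convert departure to UTC: 10:20 PM − 1:00 = 9:20 PM UTC on Jan 18.
Add 2 hours and 45 minutes leg 1 → 12:05 AM UTC (Jan 19).
Add 1 hour and 51 minutes layover in Isla Perdida → 1:56 AM UTC.
Add 9 hours and 5 minutes leg 2 → 11:01 AM UTC.
Add 6 hours 35 minutes layover in Port Anselm → 5:36 PM UTC.
Add 9 hours and 29 minutes leg 3 → 3:05 AM UTC (Jan 20).
Dhaka is UTC+6:00, so local arrival = 3:05 AM + 6:00 = 9:05 AM on Jan 20.

9:05 AM on January 20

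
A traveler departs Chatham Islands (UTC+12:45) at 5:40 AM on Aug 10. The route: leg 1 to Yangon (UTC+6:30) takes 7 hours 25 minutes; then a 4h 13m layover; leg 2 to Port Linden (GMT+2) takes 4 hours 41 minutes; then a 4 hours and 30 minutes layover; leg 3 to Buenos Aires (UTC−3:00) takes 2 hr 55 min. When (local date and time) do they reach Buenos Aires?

1:39 PM on August 10

Convert departure to UTC: 5:40 AM − 12:45 = 4:55 PM UTC on Aug 9.
Add 7 hours 25 minutes leg 1 → 12:20 AM UTC (Aug 10).
Add 4 hours 13 minutes layover in Yangon → 4:33 AM UTC.
Add 4 hours 41 minutes leg 2 → 9:14 AM UTC.
Add 4 hours and 30 minutes layover in Port Linden → 1:44 PM UTC.
Add 2 hours 55 minutes leg 3 → 4:39 PM UTC.
Buenos Aires is UTC−3:00, so local arrival = 4:39 PM − 3:00 = 1:39 PM on Aug 10.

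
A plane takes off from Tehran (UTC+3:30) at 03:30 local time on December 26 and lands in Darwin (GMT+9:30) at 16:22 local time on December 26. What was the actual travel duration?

Darwin is 6:00 ahead of Tehran.
Clock-face elapsed time (ignoring zones) is 12 hours 52 minutes.
Actual elapsed = 12 hours 52 minutes − 6:00 = 6 hours 52 minutes.

6 hours 52 minutes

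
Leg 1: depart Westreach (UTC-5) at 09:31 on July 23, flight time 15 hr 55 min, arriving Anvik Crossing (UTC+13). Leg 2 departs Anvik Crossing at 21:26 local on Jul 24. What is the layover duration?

2 hours

Convert departure to UTC: 09:31 + 5:00 = 14:31 UTC on Jul 23.
Add 15 hours 55 minutes flight time → 06:26 UTC (Jul 24).
Anvik Crossing is UTC+13:00, so local arrival = 06:26 + 13:00 = 19:26 on Jul 24.
Layover = 21:26 − 19:26 = 2 hours.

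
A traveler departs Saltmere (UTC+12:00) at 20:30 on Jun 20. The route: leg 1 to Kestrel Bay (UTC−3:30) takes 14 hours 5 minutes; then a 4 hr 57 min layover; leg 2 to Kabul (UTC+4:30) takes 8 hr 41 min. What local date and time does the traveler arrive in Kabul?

Convert departure to UTC: 20:30 − 12:00 = 08:30 UTC on Jun 20.
Add 14 hours and 5 minutes leg 1 → 22:35 UTC.
Add 4 hours 57 minutes layover in Kestrel Bay → 03:32 UTC (Jun 21).
Add 8 hours 41 minutes leg 2 → 12:13 UTC.
Kabul is UTC+4:30, so local arrival = 12:13 + 4:30 = 16:43 on Jun 21.

16:43 on June 21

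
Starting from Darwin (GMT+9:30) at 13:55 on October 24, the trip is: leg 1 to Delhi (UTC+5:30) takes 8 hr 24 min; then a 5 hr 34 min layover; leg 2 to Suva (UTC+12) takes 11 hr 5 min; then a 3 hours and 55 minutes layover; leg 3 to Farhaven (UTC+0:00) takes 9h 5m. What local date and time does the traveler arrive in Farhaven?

Convert departure to UTC: 13:55 − 9:30 = 04:25 UTC on Oct 24.
Add 8 hours 24 minutes leg 1 → 12:49 UTC.
Add 5 hours and 34 minutes layover in Delhi → 18:23 UTC.
Add 11 hours 5 minutes leg 2 → 05:28 UTC (Oct 25).
Add 3 hours 55 minutes layover in Suva → 09:23 UTC.
Add 9 hours and 5 minutes leg 3 → 18:28 UTC.
Farhaven is UTC+0, so local arrival is the same: 18:28 on Oct 25.

18:28 on October 25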